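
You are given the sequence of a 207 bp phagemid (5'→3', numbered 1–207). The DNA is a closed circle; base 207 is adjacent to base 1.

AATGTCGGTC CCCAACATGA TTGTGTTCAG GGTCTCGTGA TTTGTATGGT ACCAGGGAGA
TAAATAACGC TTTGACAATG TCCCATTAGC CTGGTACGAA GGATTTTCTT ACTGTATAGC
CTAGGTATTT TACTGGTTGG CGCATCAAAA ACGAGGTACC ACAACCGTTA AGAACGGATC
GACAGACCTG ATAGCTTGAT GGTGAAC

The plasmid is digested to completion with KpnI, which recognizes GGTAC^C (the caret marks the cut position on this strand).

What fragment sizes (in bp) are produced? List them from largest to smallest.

KpnI sites (GGTACC) start at positions 48, 155.
KpnI cuts after base 5 of each site (before the last base), so after positions 52, 159.
Circular molecule, 2 cuts → 2 fragments:
  53–159 → 107 bp
  160–207 then 1–52 → 48 + 52 = 100 bp
Sorted largest to smallest: 107, 100 bp.

107, 100 bp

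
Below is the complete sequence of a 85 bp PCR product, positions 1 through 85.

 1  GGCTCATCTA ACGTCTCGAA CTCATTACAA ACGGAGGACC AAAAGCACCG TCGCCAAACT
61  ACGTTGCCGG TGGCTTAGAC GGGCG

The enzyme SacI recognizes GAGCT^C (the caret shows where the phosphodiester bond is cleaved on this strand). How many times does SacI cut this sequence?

0

No occurrence of GAGCTC is present in the sequence.
SacI does not cut: 0 sites.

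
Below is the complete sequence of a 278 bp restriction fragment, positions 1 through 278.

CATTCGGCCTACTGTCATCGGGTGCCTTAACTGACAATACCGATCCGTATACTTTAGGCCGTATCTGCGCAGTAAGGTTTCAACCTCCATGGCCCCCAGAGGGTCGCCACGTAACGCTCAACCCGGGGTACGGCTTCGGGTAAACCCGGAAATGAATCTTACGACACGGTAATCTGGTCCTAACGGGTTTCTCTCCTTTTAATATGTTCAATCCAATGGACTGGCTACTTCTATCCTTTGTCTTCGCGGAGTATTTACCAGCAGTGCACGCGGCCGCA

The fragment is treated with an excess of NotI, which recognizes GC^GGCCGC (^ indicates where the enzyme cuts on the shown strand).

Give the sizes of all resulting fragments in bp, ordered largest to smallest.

271, 7 bp

The NotI site (GCGGCCGC) starts at position 270.
NotI cuts after base 2 of each site, so after position 271.
Linear molecule, 1 cut → 2 fragments:
  1–271 → 271 bp
  272–278 → 7 bp
Sorted largest to smallest: 271, 7 bp.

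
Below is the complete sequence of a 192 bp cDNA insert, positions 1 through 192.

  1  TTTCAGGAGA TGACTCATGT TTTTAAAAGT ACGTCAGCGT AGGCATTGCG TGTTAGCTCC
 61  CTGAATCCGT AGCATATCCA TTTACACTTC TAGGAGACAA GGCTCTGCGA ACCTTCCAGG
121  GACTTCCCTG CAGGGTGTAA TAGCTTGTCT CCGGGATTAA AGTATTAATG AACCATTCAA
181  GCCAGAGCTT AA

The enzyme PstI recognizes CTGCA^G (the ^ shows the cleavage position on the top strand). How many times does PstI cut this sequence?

1

CTGCAG occurs starting at position 128.
PstI cuts at 1 site.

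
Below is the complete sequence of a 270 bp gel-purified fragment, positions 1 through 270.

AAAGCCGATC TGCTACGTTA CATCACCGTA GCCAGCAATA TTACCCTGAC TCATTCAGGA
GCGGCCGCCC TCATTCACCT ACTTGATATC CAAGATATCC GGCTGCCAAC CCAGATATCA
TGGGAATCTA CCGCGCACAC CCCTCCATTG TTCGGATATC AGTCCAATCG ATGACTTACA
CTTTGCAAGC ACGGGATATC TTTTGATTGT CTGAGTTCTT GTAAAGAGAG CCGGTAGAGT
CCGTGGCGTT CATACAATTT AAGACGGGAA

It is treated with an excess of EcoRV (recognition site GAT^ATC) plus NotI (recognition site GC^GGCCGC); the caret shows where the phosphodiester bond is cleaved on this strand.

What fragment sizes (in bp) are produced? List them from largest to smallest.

73, 62, 41, 40, 25, 20, 9 bp

EcoRV sites (GATATC) start at positions 85, 94, 114, 155, 195.
EcoRV cuts after base 3 of each site, so after positions 87, 96, 116, 157, 197.
The NotI site (GCGGCCGC) starts at position 61.
NotI cuts after base 2 of each site, so after position 62.
Combined cut positions: 62, 87, 96, 116, 157, 197.
Linear molecule, 6 cuts → 7 fragments:
  1–62 → 62 bp
  63–87 → 25 bp
  88–96 → 9 bp
  97–116 → 20 bp
  117–157 → 41 bp
  158–197 → 40 bp
  198–270 → 73 bp
Sorted largest to smallest: 73, 62, 41, 40, 25, 20, 9 bp.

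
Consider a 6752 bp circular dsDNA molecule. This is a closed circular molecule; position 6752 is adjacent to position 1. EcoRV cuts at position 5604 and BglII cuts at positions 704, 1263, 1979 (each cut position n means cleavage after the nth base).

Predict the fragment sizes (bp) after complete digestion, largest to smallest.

3625, 1852, 716, 559 bp

Combined cut positions (sorted): 704, 1263, 1979, 5604.
Circular molecule, 4 cuts → 4 fragments:
  1263 − 704 = 559 bp
  1979 − 1263 = 716 bp
  5604 − 1979 = 3625 bp
  wrap: 6752 − 5604 + 704 = 1852 bp
Sorted largest to smallest: 3625, 1852, 716, 559 bp.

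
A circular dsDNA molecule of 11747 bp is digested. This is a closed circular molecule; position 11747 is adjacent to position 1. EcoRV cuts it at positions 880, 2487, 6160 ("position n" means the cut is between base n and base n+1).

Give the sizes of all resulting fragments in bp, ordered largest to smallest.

6467, 3673, 1607 bp

Circular molecule, 3 cuts → 3 fragments:
  2487 − 880 = 1607 bp
  6160 − 2487 = 3673 bp
  wrap: 11747 − 6160 + 880 = 6467 bp
Sorted largest to smallest: 6467, 3673, 1607 bp.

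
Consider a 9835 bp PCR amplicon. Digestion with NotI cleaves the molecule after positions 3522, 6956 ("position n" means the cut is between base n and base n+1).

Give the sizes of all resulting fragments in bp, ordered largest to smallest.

Linear molecule, 2 cuts → 3 fragments:
  3522 − 0 = 3522 bp
  6956 − 3522 = 3434 bp
  9835 − 6956 = 2879 bp
Sorted largest to smallest: 3522, 3434, 2879 bp.

3522, 3434, 2879 bp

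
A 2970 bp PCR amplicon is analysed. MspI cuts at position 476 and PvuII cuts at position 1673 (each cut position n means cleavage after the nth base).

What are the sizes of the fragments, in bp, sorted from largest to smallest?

Combined cut positions (sorted): 476, 1673.
Linear molecule, 2 cuts → 3 fragments:
  476 − 0 = 476 bp
  1673 − 476 = 1197 bp
  2970 − 1673 = 1297 bp
Sorted largest to smallest: 1297, 1197, 476 bp.

1297, 1197, 476 bp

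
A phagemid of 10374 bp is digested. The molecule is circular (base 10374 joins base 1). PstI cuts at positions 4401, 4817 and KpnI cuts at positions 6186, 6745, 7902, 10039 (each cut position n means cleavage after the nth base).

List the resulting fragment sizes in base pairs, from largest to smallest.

Combined cut positions (sorted): 4401, 4817, 6186, 6745, 7902, 10039.
Circular molecule, 6 cuts → 6 fragments:
  4817 − 4401 = 416 bp
  6186 − 4817 = 1369 bp
  6745 − 6186 = 559 bp
  7902 − 6745 = 1157 bp
  10039 − 7902 = 2137 bp
  wrap: 10374 − 10039 + 4401 = 4736 bp
Sorted largest to smallest: 4736, 2137, 1369, 1157, 559, 416 bp.

4736, 2137, 1369, 1157, 559, 416 bp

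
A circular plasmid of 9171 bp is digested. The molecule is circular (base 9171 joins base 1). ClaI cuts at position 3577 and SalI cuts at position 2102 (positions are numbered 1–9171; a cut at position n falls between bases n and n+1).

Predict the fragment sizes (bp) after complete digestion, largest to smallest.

Combined cut positions (sorted): 2102, 3577.
Circular molecule, 2 cuts → 2 fragments:
  3577 − 2102 = 1475 bp
  wrap: 9171 − 3577 + 2102 = 7696 bp
Sorted largest to smallest: 7696, 1475 bp.

7696, 1475 bp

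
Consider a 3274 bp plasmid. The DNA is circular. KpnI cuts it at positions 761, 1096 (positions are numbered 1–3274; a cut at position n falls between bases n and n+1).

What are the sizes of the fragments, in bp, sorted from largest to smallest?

2939, 335 bp

Circular molecule, 2 cuts → 2 fragments:
  1096 − 761 = 335 bp
  wrap: 3274 − 1096 + 761 = 2939 bp
Sorted largest to smallest: 2939, 335 bp.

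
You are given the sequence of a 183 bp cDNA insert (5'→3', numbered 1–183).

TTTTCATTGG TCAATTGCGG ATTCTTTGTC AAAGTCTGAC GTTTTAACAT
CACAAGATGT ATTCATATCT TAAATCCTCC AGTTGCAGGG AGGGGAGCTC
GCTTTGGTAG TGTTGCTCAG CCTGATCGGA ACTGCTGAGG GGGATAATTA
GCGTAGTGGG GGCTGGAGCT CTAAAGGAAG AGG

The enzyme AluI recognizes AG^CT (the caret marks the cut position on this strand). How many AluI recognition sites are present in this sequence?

2

AGCT occurs starting at positions 96, 167.
AluI cuts at 2 sites.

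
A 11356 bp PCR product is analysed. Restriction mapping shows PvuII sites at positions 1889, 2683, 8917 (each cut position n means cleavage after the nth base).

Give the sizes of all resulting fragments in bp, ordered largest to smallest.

6234, 2439, 1889, 794 bp

Linear molecule, 3 cuts → 4 fragments:
  1889 − 0 = 1889 bp
  2683 − 1889 = 794 bp
  8917 − 2683 = 6234 bp
  11356 − 8917 = 2439 bp
Sorted largest to smallest: 6234, 2439, 1889, 794 bp.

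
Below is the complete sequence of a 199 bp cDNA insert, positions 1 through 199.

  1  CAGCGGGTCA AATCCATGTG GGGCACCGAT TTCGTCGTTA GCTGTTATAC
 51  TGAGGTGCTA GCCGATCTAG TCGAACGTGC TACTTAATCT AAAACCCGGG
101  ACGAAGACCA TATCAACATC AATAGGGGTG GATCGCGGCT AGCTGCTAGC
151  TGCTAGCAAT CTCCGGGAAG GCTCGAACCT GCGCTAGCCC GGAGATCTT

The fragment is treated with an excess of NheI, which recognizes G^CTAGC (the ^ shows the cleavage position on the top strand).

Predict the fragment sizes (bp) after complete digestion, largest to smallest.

81, 57, 31, 16, 7, 7 bp

NheI sites (GCTAGC) start at positions 57, 138, 145, 152, 183.
NheI cuts after the first base of each site, so after positions 57, 138, 145, 152, 183.
Linear molecule, 5 cuts → 6 fragments:
  1–57 → 57 bp
  58–138 → 81 bp
  139–145 → 7 bp
  146–152 → 7 bp
  153–183 → 31 bp
  184–199 → 16 bp
Sorted largest to smallest: 81, 57, 31, 16, 7, 7 bp.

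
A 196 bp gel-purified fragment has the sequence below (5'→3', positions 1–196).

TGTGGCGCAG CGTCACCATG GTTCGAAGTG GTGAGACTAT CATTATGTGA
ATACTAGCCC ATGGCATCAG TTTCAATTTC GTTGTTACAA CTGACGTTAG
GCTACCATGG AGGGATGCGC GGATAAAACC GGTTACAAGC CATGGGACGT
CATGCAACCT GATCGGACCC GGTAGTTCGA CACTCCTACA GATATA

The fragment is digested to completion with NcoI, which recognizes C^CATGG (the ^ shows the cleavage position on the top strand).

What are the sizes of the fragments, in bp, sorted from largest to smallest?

56, 46, 43, 35, 16 bp

NcoI sites (CCATGG) start at positions 16, 59, 105, 140.
NcoI cuts after the first base of each site, so after positions 16, 59, 105, 140.
Linear molecule, 4 cuts → 5 fragments:
  1–16 → 16 bp
  17–59 → 43 bp
  60–105 → 46 bp
  106–140 → 35 bp
  141–196 → 56 bp
Sorted largest to smallest: 56, 46, 43, 35, 16 bp.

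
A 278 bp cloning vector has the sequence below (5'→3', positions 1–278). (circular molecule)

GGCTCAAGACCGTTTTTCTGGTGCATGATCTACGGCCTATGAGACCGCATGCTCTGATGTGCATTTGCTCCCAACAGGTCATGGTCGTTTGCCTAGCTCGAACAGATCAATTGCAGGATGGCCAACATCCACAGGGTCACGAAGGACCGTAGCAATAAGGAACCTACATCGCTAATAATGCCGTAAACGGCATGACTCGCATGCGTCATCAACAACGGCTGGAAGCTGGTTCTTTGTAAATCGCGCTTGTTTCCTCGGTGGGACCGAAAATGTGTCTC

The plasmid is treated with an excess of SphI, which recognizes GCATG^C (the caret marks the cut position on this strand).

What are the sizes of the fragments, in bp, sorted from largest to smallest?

152, 126 bp

SphI sites (GCATGC) start at positions 47, 199.
SphI cuts after base 5 of each site (before the last base), so after positions 51, 203.
Circular molecule, 2 cuts → 2 fragments:
  52–203 → 152 bp
  204–278 then 1–51 → 75 + 51 = 126 bp
Sorted largest to smallest: 152, 126 bp.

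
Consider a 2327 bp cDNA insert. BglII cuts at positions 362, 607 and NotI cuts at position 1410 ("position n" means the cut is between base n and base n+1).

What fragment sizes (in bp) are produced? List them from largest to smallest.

917, 803, 362, 245 bp

Combined cut positions (sorted): 362, 607, 1410.
Linear molecule, 3 cuts → 4 fragments:
  362 − 0 = 362 bp
  607 − 362 = 245 bp
  1410 − 607 = 803 bp
  2327 − 1410 = 917 bp
Sorted largest to smallest: 917, 803, 362, 245 bp.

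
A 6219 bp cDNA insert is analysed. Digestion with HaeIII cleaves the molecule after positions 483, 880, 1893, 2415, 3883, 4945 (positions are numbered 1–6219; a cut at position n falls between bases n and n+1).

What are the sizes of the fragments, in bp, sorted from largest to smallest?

1468, 1274, 1062, 1013, 522, 483, 397 bp

Linear molecule, 6 cuts → 7 fragments:
  483 − 0 = 483 bp
  880 − 483 = 397 bp
  1893 − 880 = 1013 bp
  2415 − 1893 = 522 bp
  3883 − 2415 = 1468 bp
  4945 − 3883 = 1062 bp
  6219 − 4945 = 1274 bp
Sorted largest to smallest: 1468, 1274, 1062, 1013, 522, 483, 397 bp.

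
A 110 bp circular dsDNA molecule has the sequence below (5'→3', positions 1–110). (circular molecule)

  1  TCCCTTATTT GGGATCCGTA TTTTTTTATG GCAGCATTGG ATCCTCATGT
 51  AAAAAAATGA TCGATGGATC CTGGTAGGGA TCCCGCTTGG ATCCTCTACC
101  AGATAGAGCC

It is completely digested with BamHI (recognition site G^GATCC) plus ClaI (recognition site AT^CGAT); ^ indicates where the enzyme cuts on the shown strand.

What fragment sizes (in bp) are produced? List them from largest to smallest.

BamHI sites (GGATCC) start at positions 12, 39, 66, 78, 89.
BamHI cuts after the first base of each site, so after positions 12, 39, 66, 78, 89.
The ClaI site (ATCGAT) starts at position 60.
ClaI cuts after base 2 of each site, so after position 61.
Combined cut positions: 12, 39, 61, 66, 78, 89.
Circular molecule, 6 cuts → 6 fragments:
  13–39 → 27 bp
  40–61 → 22 bp
  62–66 → 5 bp
  67–78 → 12 bp
  79–89 → 11 bp
  90–110 then 1–12 → 21 + 12 = 33 bp
Sorted largest to smallest: 33, 27, 22, 12, 11, 5 bp.

33, 27, 22, 12, 11, 5 bp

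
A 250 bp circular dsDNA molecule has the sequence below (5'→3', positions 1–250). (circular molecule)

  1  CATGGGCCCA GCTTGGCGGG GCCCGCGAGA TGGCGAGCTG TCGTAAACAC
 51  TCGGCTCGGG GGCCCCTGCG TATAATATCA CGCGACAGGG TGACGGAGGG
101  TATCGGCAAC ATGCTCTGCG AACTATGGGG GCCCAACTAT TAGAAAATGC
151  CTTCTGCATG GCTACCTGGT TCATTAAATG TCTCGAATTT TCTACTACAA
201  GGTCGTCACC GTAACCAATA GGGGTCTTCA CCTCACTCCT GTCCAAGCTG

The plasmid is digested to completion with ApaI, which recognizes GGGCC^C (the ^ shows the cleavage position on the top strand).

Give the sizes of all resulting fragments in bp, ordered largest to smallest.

ApaI sites (GGGCCC) start at positions 4, 19, 60, 129.
ApaI cuts after base 5 of each site (before the last base), so after positions 8, 23, 64, 133.
Circular molecule, 4 cuts → 4 fragments:
  9–23 → 15 bp
  24–64 → 41 bp
  65–133 → 69 bp
  134–250 then 1–8 → 117 + 8 = 125 bp
Sorted largest to smallest: 125, 69, 41, 15 bp.

125, 69, 41, 15 bp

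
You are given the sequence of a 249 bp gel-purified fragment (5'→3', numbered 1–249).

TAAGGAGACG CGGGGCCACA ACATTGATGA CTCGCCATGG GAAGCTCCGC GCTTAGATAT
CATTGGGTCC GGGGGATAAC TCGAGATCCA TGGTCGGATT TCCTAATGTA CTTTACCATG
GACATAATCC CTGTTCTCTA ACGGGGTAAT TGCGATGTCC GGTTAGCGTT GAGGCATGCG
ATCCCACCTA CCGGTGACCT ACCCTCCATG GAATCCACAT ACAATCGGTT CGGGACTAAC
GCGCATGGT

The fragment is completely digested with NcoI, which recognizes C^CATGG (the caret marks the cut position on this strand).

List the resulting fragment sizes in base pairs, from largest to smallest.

90, 53, 43, 35, 28 bp

NcoI sites (CCATGG) start at positions 35, 88, 116, 206.
NcoI cuts after the first base of each site, so after positions 35, 88, 116, 206.
Linear molecule, 4 cuts → 5 fragments:
  1–35 → 35 bp
  36–88 → 53 bp
  89–116 → 28 bp
  117–206 → 90 bp
  207–249 → 43 bp
Sorted largest to smallest: 90, 53, 43, 35, 28 bp.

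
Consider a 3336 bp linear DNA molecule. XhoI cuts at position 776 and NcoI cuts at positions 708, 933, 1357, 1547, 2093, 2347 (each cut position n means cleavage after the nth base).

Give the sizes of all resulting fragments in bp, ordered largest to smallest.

Combined cut positions (sorted): 708, 776, 933, 1357, 1547, 2093, 2347.
Linear molecule, 7 cuts → 8 fragments:
  708 − 0 = 708 bp
  776 − 708 = 68 bp
  933 − 776 = 157 bp
  1357 − 933 = 424 bp
  1547 − 1357 = 190 bp
  2093 − 1547 = 546 bp
  2347 − 2093 = 254 bp
  3336 − 2347 = 989 bp
Sorted largest to smallest: 989, 708, 546, 424, 254, 190, 157, 68 bp.

989, 708, 546, 424, 254, 190, 157, 68 bp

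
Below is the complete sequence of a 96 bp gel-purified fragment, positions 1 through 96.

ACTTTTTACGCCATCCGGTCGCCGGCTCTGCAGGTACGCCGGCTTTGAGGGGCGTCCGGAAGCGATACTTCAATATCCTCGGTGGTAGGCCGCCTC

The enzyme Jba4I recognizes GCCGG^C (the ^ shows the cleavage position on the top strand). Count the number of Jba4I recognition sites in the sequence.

GCCGGC occurs starting at positions 21, 38.
Jba4I cuts at 2 sites.

2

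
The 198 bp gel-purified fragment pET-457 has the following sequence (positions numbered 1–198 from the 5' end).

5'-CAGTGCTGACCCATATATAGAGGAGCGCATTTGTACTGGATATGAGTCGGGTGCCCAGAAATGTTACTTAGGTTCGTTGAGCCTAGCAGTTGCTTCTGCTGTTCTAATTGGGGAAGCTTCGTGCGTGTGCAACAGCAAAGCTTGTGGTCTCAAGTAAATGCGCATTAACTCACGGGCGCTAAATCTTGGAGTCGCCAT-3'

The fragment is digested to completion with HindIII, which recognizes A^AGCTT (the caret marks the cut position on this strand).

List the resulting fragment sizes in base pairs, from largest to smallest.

HindIII sites (AAGCTT) start at positions 114, 138.
HindIII cuts after the first base of each site, so after positions 114, 138.
Linear molecule, 2 cuts → 3 fragments:
  1–114 → 114 bp
  115–138 → 24 bp
  139–198 → 60 bp
Sorted largest to smallest: 114, 60, 24 bp.

114, 60, 24 bp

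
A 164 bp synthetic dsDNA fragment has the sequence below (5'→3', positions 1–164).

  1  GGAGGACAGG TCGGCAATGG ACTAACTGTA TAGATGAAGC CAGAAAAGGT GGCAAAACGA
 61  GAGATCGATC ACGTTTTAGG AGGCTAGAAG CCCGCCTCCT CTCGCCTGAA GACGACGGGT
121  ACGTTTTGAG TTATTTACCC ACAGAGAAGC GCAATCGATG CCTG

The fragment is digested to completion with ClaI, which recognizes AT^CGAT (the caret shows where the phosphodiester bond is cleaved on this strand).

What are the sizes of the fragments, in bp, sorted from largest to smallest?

90, 65, 9 bp

ClaI sites (ATCGAT) start at positions 64, 154.
ClaI cuts after base 2 of each site, so after positions 65, 155.
Linear molecule, 2 cuts → 3 fragments:
  1–65 → 65 bp
  66–155 → 90 bp
  156–164 → 9 bp
Sorted largest to smallest: 90, 65, 9 bp.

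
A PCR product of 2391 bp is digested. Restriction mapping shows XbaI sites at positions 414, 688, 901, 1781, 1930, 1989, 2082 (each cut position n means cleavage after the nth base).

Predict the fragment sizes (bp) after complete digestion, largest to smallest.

880, 414, 309, 274, 213, 149, 93, 59 bp

Linear molecule, 7 cuts → 8 fragments:
  414 − 0 = 414 bp
  688 − 414 = 274 bp
  901 − 688 = 213 bp
  1781 − 901 = 880 bp
  1930 − 1781 = 149 bp
  1989 − 1930 = 59 bp
  2082 − 1989 = 93 bp
  2391 − 2082 = 309 bp
Sorted largest to smallest: 880, 414, 309, 274, 213, 149, 93, 59 bp.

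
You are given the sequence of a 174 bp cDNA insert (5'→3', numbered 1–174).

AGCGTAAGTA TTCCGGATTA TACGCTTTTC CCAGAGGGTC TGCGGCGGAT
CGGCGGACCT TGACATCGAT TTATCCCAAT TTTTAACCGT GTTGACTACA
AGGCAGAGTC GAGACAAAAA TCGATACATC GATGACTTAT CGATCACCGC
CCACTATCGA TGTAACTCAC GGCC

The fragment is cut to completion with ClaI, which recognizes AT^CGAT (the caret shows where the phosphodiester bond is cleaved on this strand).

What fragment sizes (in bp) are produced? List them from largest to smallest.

66, 55, 17, 17, 11, 8 bp

ClaI sites (ATCGAT) start at positions 65, 120, 128, 139, 156.
ClaI cuts after base 2 of each site, so after positions 66, 121, 129, 140, 157.
Linear molecule, 5 cuts → 6 fragments:
  1–66 → 66 bp
  67–121 → 55 bp
  122–129 → 8 bp
  130–140 → 11 bp
  141–157 → 17 bp
  158–174 → 17 bp
Sorted largest to smallest: 66, 55, 17, 17, 11, 8 bp.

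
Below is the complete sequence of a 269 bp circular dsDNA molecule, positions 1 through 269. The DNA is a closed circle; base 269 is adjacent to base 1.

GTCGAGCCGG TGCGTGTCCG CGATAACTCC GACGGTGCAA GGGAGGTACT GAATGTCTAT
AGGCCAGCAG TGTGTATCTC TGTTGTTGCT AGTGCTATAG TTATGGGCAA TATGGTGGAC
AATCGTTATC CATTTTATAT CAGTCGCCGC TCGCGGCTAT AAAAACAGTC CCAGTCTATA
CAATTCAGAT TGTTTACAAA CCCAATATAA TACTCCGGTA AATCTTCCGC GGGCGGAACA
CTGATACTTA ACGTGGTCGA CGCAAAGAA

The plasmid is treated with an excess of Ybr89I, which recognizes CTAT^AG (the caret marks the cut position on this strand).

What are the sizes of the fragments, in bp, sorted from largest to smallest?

231, 38 bp

Ybr89I sites (CTATAG) start at positions 57, 95.
Ybr89I cuts after base 4 of each site, so after positions 60, 98.
Circular molecule, 2 cuts → 2 fragments:
  61–98 → 38 bp
  99–269 then 1–60 → 171 + 60 = 231 bp
Sorted largest to smallest: 231, 38 bp.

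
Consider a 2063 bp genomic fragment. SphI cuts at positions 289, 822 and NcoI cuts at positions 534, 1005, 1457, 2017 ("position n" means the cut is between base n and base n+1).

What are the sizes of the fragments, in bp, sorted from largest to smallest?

Combined cut positions (sorted): 289, 534, 822, 1005, 1457, 2017.
Linear molecule, 6 cuts → 7 fragments:
  289 − 0 = 289 bp
  534 − 289 = 245 bp
  822 − 534 = 288 bp
  1005 − 822 = 183 bp
  1457 − 1005 = 452 bp
  2017 − 1457 = 560 bp
  2063 − 2017 = 46 bp
Sorted largest to smallest: 560, 452, 289, 288, 245, 183, 46 bp.

560, 452, 289, 288, 245, 183, 46 bp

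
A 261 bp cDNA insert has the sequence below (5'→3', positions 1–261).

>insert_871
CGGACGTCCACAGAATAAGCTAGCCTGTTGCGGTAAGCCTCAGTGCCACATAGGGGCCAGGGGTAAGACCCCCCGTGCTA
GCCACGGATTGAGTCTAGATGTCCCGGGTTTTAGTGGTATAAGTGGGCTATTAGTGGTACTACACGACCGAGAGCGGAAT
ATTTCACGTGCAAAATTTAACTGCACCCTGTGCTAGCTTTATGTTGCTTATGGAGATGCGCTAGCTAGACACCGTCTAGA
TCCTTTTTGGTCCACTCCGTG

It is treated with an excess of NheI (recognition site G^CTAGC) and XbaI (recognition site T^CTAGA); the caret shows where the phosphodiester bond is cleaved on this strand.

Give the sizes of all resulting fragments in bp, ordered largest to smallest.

NheI sites (GCTAGC) start at positions 19, 77, 192, 220.
NheI cuts after the first base of each site, so after positions 19, 77, 192, 220.
XbaI sites (TCTAGA) start at positions 94, 235.
XbaI cuts after the first base of each site, so after positions 94, 235.
Combined cut positions: 19, 77, 94, 192, 220, 235.
Linear molecule, 6 cuts → 7 fragments:
  1–19 → 19 bp
  20–77 → 58 bp
  78–94 → 17 bp
  95–192 → 98 bp
  193–220 → 28 bp
  221–235 → 15 bp
  236–261 → 26 bp
Sorted largest to smallest: 98, 58, 28, 26, 19, 17, 15 bp.

98, 58, 28, 26, 19, 17, 15 bp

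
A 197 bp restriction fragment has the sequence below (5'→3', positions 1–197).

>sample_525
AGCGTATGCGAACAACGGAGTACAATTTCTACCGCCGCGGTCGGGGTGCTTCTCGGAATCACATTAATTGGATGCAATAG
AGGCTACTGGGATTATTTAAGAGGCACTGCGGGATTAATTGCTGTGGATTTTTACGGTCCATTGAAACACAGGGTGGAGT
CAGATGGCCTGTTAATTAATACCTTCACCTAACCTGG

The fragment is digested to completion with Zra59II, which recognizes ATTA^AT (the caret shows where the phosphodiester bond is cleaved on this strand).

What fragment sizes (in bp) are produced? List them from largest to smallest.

66, 61, 51, 19 bp

Zra59II sites (ATTAAT) start at positions 63, 114, 175.
Zra59II cuts after base 4 of each site, so after positions 66, 117, 178.
Linear molecule, 3 cuts → 4 fragments:
  1–66 → 66 bp
  67–117 → 51 bp
  118–178 → 61 bp
  179–197 → 19 bp
Sorted largest to smallest: 66, 61, 51, 19 bp.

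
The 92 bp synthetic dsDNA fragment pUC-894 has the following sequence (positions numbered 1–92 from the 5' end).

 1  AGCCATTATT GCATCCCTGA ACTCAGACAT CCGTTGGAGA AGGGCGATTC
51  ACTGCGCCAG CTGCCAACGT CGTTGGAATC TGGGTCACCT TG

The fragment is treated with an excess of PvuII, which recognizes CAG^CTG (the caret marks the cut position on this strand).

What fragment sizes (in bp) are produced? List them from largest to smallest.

60, 32 bp

The PvuII site (CAGCTG) starts at position 58.
PvuII cuts after base 3 of each site, so after position 60.
Linear molecule, 1 cut → 2 fragments:
  1–60 → 60 bp
  61–92 → 32 bp
Sorted largest to smallest: 60, 32 bp.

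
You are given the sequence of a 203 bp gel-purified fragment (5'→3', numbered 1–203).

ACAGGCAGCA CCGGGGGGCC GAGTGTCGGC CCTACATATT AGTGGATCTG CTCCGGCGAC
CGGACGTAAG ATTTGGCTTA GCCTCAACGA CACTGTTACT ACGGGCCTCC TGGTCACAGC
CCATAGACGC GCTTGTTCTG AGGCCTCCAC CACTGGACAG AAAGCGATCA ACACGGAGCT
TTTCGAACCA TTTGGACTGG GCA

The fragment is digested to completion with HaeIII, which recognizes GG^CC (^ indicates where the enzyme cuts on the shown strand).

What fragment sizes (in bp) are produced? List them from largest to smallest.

76, 60, 38, 18, 11 bp

HaeIII sites (GGCC) start at positions 17, 28, 104, 142.
HaeIII cuts after base 2 of each site, so after positions 18, 29, 105, 143.
Linear molecule, 4 cuts → 5 fragments:
  1–18 → 18 bp
  19–29 → 11 bp
  30–105 → 76 bp
  106–143 → 38 bp
  144–203 → 60 bp
Sorted largest to smallest: 76, 60, 38, 18, 11 bp.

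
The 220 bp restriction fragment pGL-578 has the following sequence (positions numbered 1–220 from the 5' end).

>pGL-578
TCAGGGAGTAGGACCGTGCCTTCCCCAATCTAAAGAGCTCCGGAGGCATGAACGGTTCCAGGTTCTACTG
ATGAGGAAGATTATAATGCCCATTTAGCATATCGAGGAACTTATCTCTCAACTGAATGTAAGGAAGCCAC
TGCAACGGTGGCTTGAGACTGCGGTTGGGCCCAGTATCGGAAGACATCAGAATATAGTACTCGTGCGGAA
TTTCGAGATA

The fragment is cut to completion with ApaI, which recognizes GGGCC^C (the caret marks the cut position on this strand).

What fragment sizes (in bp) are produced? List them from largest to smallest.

The ApaI site (GGGCCC) starts at position 167.
ApaI cuts after base 5 of each site (before the last base), so after position 171.
Linear molecule, 1 cut → 2 fragments:
  1–171 → 171 bp
  172–220 → 49 bp
Sorted largest to smallest: 171, 49 bp.

171, 49 bp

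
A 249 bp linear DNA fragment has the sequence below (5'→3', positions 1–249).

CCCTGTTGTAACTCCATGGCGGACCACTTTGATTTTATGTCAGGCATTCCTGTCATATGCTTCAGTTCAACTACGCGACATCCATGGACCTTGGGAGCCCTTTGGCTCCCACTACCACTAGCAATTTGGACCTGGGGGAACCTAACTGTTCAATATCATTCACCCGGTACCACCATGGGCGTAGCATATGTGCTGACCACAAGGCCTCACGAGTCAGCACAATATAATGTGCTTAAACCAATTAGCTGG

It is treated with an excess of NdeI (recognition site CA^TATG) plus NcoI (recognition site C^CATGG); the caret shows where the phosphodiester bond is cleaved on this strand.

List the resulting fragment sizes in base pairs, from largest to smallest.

91, 63, 41, 27, 14, 13 bp

NdeI sites (CATATG) start at positions 54, 185.
NdeI cuts after base 2 of each site, so after positions 55, 186.
NcoI sites (CCATGG) start at positions 14, 82, 173.
NcoI cuts after the first base of each site, so after positions 14, 82, 173.
Combined cut positions: 14, 55, 82, 173, 186.
Linear molecule, 5 cuts → 6 fragments:
  1–14 → 14 bp
  15–55 → 41 bp
  56–82 → 27 bp
  83–173 → 91 bp
  174–186 → 13 bp
  187–249 → 63 bp
Sorted largest to smallest: 91, 63, 41, 27, 14, 13 bp.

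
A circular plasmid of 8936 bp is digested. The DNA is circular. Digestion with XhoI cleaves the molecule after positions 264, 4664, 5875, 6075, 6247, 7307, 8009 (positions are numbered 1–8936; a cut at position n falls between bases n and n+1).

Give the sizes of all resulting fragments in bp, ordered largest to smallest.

4400, 1211, 1191, 1060, 702, 200, 172 bp

Circular molecule, 7 cuts → 7 fragments:
  4664 − 264 = 4400 bp
  5875 − 4664 = 1211 bp
  6075 − 5875 = 200 bp
  6247 − 6075 = 172 bp
  7307 − 6247 = 1060 bp
  8009 − 7307 = 702 bp
  wrap: 8936 − 8009 + 264 = 1191 bp
Sorted largest to smallest: 4400, 1211, 1191, 1060, 702, 200, 172 bp.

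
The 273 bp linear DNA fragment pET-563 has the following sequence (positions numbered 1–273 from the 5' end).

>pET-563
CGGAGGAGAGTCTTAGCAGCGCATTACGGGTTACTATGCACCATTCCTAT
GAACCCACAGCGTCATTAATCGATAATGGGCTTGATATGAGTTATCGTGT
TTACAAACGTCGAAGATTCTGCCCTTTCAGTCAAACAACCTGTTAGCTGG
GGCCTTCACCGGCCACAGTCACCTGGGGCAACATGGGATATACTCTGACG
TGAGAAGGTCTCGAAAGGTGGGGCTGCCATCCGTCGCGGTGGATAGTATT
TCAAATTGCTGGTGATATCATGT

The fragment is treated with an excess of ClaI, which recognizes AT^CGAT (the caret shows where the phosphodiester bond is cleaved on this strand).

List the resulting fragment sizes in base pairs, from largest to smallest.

The ClaI site (ATCGAT) starts at position 69.
ClaI cuts after base 2 of each site, so after position 70.
Linear molecule, 1 cut → 2 fragments:
  1–70 → 70 bp
  71–273 → 203 bp
Sorted largest to smallest: 203, 70 bp.

203, 70 bp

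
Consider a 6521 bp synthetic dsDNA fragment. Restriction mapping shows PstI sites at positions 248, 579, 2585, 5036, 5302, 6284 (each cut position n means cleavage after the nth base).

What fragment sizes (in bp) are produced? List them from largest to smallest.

2451, 2006, 982, 331, 266, 248, 237 bp

Linear molecule, 6 cuts → 7 fragments:
  248 − 0 = 248 bp
  579 − 248 = 331 bp
  2585 − 579 = 2006 bp
  5036 − 2585 = 2451 bp
  5302 − 5036 = 266 bp
  6284 − 5302 = 982 bp
  6521 − 6284 = 237 bp
Sorted largest to smallest: 2451, 2006, 982, 331, 266, 248, 237 bp.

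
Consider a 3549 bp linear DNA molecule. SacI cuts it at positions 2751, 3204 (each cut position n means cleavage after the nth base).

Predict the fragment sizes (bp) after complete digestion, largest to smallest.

Linear molecule, 2 cuts → 3 fragments:
  2751 − 0 = 2751 bp
  3204 − 2751 = 453 bp
  3549 − 3204 = 345 bp
Sorted largest to smallest: 2751, 453, 345 bp.

2751, 453, 345 bp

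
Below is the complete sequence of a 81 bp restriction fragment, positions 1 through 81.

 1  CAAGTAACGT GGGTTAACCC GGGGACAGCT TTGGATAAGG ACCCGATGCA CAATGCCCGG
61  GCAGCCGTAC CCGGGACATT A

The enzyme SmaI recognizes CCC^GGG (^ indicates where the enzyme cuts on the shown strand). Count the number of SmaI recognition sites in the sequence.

CCCGGG occurs starting at positions 18, 56, 70.
SmaI cuts at 3 sites.

3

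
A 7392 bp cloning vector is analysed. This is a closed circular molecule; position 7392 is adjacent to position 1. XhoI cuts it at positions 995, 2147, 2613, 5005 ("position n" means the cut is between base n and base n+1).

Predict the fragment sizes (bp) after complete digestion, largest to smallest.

Circular molecule, 4 cuts → 4 fragments:
  2147 − 995 = 1152 bp
  2613 − 2147 = 466 bp
  5005 − 2613 = 2392 bp
  wrap: 7392 − 5005 + 995 = 3382 bp
Sorted largest to smallest: 3382, 2392, 1152, 466 bp.

3382, 2392, 1152, 466 bp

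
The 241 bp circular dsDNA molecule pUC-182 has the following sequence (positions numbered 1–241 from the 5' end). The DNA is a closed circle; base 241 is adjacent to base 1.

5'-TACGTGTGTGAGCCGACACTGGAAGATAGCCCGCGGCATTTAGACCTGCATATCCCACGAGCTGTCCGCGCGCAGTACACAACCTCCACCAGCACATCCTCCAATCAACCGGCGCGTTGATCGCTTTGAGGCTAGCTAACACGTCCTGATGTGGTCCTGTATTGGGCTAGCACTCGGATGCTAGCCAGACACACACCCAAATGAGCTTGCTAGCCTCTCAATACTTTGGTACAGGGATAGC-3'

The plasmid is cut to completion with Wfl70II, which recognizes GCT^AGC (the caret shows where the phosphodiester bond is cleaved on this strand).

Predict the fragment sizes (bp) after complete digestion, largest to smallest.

163, 35, 29, 14 bp

Wfl70II sites (GCTAGC) start at positions 131, 166, 180, 209.
Wfl70II cuts after base 3 of each site, so after positions 133, 168, 182, 211.
Circular molecule, 4 cuts → 4 fragments:
  134–168 → 35 bp
  169–182 → 14 bp
  183–211 → 29 bp
  212–241 then 1–133 → 30 + 133 = 163 bp
Sorted largest to smallest: 163, 35, 29, 14 bp.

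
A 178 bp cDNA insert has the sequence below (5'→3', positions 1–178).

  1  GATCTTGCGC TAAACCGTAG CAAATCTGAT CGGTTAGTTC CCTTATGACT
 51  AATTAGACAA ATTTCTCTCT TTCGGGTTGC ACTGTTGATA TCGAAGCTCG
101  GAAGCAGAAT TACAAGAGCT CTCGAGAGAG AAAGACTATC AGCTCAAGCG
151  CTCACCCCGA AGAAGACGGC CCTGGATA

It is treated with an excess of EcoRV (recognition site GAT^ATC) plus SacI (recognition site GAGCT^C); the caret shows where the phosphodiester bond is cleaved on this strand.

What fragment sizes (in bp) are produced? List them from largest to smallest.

The EcoRV site (GATATC) starts at position 87.
EcoRV cuts after base 3 of each site, so after position 89.
The SacI site (GAGCTC) starts at position 116.
SacI cuts after base 5 of each site (before the last base), so after position 120.
Combined cut positions: 89, 120.
Linear molecule, 2 cuts → 3 fragments:
  1–89 → 89 bp
  90–120 → 31 bp
  121–178 → 58 bp
Sorted largest to smallest: 89, 58, 31 bp.

89, 58, 31 bp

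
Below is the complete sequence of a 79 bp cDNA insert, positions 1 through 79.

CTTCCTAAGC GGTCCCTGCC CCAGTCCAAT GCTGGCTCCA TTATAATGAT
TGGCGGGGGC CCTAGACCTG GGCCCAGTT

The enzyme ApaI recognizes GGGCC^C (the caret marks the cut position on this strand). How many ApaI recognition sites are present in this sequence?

GGGCCC occurs starting at positions 57, 70.
ApaI cuts at 2 sites.

2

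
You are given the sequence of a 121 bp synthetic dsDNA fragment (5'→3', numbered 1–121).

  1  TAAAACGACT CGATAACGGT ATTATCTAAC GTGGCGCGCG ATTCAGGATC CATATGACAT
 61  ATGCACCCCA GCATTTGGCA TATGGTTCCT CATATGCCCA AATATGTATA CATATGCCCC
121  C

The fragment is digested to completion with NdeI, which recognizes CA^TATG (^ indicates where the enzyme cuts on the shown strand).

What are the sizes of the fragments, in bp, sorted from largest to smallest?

NdeI sites (CATATG) start at positions 51, 58, 79, 91, 111.
NdeI cuts after base 2 of each site, so after positions 52, 59, 80, 92, 112.
Linear molecule, 5 cuts → 6 fragments:
  1–52 → 52 bp
  53–59 → 7 bp
  60–80 → 21 bp
  81–92 → 12 bp
  93–112 → 20 bp
  113–121 → 9 bp
Sorted largest to smallest: 52, 21, 20, 12, 9, 7 bp.

52, 21, 20, 12, 9, 7 bp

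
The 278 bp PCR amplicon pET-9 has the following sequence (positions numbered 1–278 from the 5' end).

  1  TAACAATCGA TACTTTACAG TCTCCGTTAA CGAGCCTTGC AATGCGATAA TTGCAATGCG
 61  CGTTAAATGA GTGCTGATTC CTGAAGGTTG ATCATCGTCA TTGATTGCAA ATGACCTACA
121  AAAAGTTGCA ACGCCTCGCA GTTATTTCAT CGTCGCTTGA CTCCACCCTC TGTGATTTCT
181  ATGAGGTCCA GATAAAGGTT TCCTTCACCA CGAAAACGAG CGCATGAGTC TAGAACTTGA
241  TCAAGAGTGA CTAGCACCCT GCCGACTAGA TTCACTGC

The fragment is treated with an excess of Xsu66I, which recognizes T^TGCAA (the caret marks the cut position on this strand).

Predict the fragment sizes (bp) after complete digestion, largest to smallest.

152, 54, 37, 21, 14 bp

Xsu66I sites (TTGCAA) start at positions 37, 51, 105, 126.
Xsu66I cuts after the first base of each site, so after positions 37, 51, 105, 126.
Linear molecule, 4 cuts → 5 fragments:
  1–37 → 37 bp
  38–51 → 14 bp
  52–105 → 54 bp
  106–126 → 21 bp
  127–278 → 152 bp
Sorted largest to smallest: 152, 54, 37, 21, 14 bp.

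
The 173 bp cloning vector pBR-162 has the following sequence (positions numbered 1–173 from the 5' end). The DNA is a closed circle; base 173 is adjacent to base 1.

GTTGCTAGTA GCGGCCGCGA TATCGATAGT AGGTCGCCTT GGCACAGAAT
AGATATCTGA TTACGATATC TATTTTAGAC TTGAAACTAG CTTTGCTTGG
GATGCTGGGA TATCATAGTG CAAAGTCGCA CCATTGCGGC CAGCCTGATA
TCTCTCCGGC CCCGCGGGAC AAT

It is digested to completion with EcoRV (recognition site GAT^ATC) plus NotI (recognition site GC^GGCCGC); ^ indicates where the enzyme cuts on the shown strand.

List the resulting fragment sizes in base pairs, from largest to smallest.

EcoRV sites (GATATC) start at positions 19, 52, 65, 109, 147.
EcoRV cuts after base 3 of each site, so after positions 21, 54, 67, 111, 149.
The NotI site (GCGGCCGC) starts at position 11.
NotI cuts after base 2 of each site, so after position 12.
Combined cut positions: 12, 21, 54, 67, 111, 149.
Circular molecule, 6 cuts → 6 fragments:
  13–21 → 9 bp
  22–54 → 33 bp
  55–67 → 13 bp
  68–111 → 44 bp
  112–149 → 38 bp
  150–173 then 1–12 → 24 + 12 = 36 bp
Sorted largest to smallest: 44, 38, 36, 33, 13, 9 bp.

44, 38, 36, 33, 13, 9 bp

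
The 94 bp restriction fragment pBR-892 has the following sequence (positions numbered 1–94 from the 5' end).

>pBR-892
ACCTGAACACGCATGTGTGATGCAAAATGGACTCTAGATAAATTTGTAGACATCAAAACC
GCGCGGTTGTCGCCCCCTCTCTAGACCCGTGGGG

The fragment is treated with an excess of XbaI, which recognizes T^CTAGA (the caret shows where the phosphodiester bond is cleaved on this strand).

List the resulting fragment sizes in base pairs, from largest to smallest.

47, 33, 14 bp

XbaI sites (TCTAGA) start at positions 33, 80.
XbaI cuts after the first base of each site, so after positions 33, 80.
Linear molecule, 2 cuts → 3 fragments:
  1–33 → 33 bp
  34–80 → 47 bp
  81–94 → 14 bp
Sorted largest to smallest: 47, 33, 14 bp.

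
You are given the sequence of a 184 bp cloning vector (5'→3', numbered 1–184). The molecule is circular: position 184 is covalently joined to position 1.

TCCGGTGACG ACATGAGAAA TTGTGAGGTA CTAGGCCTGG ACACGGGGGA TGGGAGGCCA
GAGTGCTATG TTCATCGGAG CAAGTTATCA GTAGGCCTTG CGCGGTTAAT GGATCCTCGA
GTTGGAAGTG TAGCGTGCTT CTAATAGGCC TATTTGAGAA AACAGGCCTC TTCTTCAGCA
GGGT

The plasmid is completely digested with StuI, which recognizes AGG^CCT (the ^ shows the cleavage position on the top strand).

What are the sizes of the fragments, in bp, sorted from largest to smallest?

60, 53, 53, 18 bp

StuI sites (AGGCCT) start at positions 33, 93, 146, 164.
StuI cuts after base 3 of each site, so after positions 35, 95, 148, 166.
Circular molecule, 4 cuts → 4 fragments:
  36–95 → 60 bp
  96–148 → 53 bp
  149–166 → 18 bp
  167–184 then 1–35 → 18 + 35 = 53 bp
Sorted largest to smallest: 60, 53, 53, 18 bp.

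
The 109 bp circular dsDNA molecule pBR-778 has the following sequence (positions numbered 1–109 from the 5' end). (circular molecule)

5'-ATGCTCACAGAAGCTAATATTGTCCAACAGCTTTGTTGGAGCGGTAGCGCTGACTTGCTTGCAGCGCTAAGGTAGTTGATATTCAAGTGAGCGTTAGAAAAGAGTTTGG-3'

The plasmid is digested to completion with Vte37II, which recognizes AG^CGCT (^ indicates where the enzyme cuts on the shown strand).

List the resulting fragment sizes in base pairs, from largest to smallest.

92, 17 bp

Vte37II sites (AGCGCT) start at positions 46, 63.
Vte37II cuts after base 2 of each site, so after positions 47, 64.
Circular molecule, 2 cuts → 2 fragments:
  48–64 → 17 bp
  65–109 then 1–47 → 45 + 47 = 92 bp
Sorted largest to smallest: 92, 17 bp.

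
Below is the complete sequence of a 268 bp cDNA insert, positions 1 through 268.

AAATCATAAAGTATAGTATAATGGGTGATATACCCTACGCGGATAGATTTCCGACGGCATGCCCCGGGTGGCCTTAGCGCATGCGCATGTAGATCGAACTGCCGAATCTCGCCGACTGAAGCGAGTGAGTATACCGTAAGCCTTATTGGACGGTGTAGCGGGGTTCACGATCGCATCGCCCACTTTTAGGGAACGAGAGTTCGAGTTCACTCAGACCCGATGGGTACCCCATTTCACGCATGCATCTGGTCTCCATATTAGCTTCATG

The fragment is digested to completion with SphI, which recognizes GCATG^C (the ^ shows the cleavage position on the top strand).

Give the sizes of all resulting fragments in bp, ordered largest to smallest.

159, 61, 26, 22 bp

SphI sites (GCATGC) start at positions 57, 79, 238.
SphI cuts after base 5 of each site (before the last base), so after positions 61, 83, 242.
Linear molecule, 3 cuts → 4 fragments:
  1–61 → 61 bp
  62–83 → 22 bp
  84–242 → 159 bp
  243–268 → 26 bp
Sorted largest to smallest: 159, 61, 26, 22 bp.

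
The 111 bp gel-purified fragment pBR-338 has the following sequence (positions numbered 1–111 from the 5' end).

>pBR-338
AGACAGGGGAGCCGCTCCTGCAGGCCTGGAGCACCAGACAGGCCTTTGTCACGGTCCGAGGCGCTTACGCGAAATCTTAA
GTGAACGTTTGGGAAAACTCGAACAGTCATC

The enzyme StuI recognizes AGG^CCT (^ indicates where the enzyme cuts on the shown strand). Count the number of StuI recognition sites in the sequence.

2

AGGCCT occurs starting at positions 22, 40.
StuI cuts at 2 sites.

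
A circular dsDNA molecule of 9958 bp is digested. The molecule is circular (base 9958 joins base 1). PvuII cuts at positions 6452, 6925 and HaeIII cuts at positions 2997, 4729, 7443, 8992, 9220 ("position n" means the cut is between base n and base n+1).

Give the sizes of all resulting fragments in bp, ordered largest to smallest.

3735, 1732, 1723, 1549, 518, 473, 228 bp

Combined cut positions (sorted): 2997, 4729, 6452, 6925, 7443, 8992, 9220.
Circular molecule, 7 cuts → 7 fragments:
  4729 − 2997 = 1732 bp
  6452 − 4729 = 1723 bp
  6925 − 6452 = 473 bp
  7443 − 6925 = 518 bp
  8992 − 7443 = 1549 bp
  9220 − 8992 = 228 bp
  wrap: 9958 − 9220 + 2997 = 3735 bp
Sorted largest to smallest: 3735, 1732, 1723, 1549, 518, 473, 228 bp.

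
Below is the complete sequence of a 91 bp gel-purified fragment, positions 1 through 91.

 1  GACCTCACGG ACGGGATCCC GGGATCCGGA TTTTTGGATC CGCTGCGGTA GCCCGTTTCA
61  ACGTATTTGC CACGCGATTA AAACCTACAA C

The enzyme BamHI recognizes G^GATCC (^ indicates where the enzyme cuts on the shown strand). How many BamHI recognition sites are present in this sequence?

GGATCC occurs starting at positions 14, 22, 36.
BamHI cuts at 3 sites.

3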